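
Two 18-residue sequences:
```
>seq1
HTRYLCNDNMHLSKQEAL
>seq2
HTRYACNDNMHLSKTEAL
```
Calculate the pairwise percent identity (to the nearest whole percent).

89%

2 positions differ (5, 15), so 16 of 18 match: 16/18 = 88.89%.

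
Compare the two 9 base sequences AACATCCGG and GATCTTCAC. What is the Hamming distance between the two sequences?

Mismatches (1-based): base 1: A→G; base 3: C→T; base 4: A→C; base 6: C→T; base 8: G→A; base 9: G→C.

6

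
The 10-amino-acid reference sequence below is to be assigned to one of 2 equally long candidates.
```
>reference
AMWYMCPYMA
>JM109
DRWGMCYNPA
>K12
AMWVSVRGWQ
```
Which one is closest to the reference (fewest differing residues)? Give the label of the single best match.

JM109 differs at 6 residues; K12 differs at 7 residues. The closest is JM109.

JM109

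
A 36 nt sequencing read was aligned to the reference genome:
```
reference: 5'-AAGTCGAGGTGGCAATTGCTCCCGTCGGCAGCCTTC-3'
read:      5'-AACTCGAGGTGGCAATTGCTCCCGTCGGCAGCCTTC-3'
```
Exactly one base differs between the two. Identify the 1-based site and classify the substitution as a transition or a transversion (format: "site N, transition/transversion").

site 3, transversion

Site 3 changes G→C. G is a purine and C is a pyrimidine, so this is a transversion.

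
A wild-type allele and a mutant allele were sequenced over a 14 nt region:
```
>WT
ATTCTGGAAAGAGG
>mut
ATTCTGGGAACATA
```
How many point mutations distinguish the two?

4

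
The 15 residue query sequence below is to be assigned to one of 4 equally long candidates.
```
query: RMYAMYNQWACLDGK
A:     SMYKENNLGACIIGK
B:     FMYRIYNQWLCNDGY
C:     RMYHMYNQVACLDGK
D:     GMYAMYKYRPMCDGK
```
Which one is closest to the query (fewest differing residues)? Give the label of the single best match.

A differs at 8 residues; B differs at 6 residues; C differs at 2 residues; D differs at 7 residues. The closest is C.

C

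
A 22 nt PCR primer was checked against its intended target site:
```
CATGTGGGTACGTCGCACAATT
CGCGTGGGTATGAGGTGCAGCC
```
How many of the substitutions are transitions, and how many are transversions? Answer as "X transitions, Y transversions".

8 transitions, 2 transversions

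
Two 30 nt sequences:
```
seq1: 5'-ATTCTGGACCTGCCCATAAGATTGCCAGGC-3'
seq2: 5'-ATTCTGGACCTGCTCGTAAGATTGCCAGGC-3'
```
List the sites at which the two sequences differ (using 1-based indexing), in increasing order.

14, 16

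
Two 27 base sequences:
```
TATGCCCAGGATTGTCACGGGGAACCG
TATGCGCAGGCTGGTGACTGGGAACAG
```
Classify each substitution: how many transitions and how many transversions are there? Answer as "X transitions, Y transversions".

0 transitions, 6 transversions

Mismatches (1-based):
site 6: C→G (pyrimidine→purine, transversion)
site 11: A→C (purine→pyrimidine, transversion)
site 13: T→G (pyrimidine→purine, transversion)
site 16: C→G (pyrimidine→purine, transversion)
site 19: G→T (purine→pyrimidine, transversion)
site 26: C→A (pyrimidine→purine, transversion)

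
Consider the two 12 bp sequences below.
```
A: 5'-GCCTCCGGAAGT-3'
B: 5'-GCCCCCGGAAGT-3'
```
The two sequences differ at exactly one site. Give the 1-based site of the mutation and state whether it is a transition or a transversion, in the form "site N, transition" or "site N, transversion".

Site 4 changes T→C. T is a pyrimidine and C is a pyrimidine, so this is a transition.

site 4, transition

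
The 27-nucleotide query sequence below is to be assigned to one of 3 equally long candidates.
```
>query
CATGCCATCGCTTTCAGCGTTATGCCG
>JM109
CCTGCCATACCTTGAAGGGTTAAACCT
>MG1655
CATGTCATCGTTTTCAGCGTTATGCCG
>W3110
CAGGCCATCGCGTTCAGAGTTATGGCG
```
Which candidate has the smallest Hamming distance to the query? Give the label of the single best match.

MG1655

Hamming distances to query — JM109: 9; MG1655: 2; W3110: 4.
Smallest is MG1655 with 2 mismatches.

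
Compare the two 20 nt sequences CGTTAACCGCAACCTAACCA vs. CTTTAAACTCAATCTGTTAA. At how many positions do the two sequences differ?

8

The sequences differ at positions 2, 7, 9, 13, 16, 17, 18, 19 (1-based) — 8 in total.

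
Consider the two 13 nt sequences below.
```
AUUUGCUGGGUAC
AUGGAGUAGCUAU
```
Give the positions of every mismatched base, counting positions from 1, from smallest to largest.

Scanning 1-based: 3: U/G; 4: U/G; 5: G/A; 6: C/G; 8: G/A; 10: G/C; 13: C/U.

3, 4, 5, 6, 8, 10, 13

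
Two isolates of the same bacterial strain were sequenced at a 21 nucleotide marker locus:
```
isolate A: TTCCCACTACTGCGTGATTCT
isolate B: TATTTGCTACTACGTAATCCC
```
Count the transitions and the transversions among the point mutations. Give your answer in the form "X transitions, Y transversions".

8 transitions, 1 transversion

Mismatches (1-based):
base 2: T→A (pyrimidine→purine, transversion)
base 3: C→T (pyrimidine→pyrimidine, transition)
base 4: C→T (pyrimidine→pyrimidine, transition)
base 5: C→T (pyrimidine→pyrimidine, transition)
base 6: A→G (purine→purine, transition)
base 12: G→A (purine→purine, transition)
base 16: G→A (purine→purine, transition)
base 19: T→C (pyrimidine→pyrimidine, transition)
base 21: T→C (pyrimidine→pyrimidine, transition)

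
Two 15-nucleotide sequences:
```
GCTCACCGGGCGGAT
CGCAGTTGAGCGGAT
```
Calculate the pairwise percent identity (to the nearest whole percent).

8 positions differ (1, 2, 3, 4, 5, 6, 7, 9), so 7 of 15 match: 7/15 = 46.67%.

47%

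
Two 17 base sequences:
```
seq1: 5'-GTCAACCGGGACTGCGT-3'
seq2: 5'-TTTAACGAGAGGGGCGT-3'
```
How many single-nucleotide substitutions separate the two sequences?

Comparing position by position, 8 positions differ: 1 (G/T), 3 (C/T), 7 (C/G), 8 (G/A), 10 (G/A), 11 (A/G), 12 (C/G), 13 (T/G).

8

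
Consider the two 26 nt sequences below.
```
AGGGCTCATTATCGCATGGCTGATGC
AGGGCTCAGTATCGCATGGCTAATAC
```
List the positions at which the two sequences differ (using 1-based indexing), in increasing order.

Scanning 1-based: 9: T/G; 22: G/A; 25: G/A.

9, 22, 25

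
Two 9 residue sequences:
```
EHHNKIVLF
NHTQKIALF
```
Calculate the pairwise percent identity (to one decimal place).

Mismatches at positions 1, 3, 4, 7 (1-based): 4 of 9.
Identical positions: 5/9 = 55.56% → 55.6%.

55.6%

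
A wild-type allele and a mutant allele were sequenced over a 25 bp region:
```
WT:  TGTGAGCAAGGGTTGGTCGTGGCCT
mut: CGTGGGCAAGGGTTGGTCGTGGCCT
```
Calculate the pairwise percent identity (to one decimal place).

2 positions differ (1, 5), so 23 of 25 match: 23/25 = 92%.

92.0%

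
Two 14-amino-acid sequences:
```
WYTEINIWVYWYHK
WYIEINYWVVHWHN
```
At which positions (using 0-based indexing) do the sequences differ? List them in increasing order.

Scanning 0-based: 2: T/I; 6: I/Y; 9: Y/V; 10: W/H; 11: Y/W; 13: K/N.

2, 6, 9, 10, 11, 13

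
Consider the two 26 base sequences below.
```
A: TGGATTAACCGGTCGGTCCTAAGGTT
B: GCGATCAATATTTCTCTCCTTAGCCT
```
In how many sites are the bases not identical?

The sequences differ at sites 1, 2, 6, 9, 10, 11, 12, 15, 16, 21, 24, 25 (1-based) — 12 in total.

12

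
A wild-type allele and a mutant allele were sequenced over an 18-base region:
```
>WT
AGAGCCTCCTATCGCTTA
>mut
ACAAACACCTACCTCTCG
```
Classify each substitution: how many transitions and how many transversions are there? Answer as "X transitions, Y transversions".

4 transitions, 4 transversions

Transitions (purine↔purine or pyrimidine↔pyrimidine): 4 G→A, 12 T→C, 17 T→C, 18 A→G.
Transversions (purine↔pyrimidine): 2 G→C, 5 C→A, 7 T→A, 14 G→T.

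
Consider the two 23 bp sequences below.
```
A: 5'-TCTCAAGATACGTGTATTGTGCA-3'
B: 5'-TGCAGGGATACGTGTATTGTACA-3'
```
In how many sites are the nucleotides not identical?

Mismatches (1-based): site 2: C→G; site 3: T→C; site 4: C→A; site 5: A→G; site 6: A→G; site 21: G→A.

6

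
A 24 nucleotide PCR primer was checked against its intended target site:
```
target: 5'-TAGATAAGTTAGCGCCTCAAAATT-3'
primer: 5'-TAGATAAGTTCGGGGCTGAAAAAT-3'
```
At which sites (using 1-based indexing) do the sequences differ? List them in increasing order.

11, 13, 15, 18, 23

Differences at site 11 (A→C), site 13 (C→G), site 15 (C→G), site 18 (C→G), site 23 (T→A).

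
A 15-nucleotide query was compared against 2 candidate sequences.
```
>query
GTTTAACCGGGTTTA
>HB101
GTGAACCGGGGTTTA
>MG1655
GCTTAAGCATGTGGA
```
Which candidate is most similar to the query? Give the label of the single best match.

HB101

HB101 differs at 4 bases; MG1655 differs at 6 bases. The closest is HB101.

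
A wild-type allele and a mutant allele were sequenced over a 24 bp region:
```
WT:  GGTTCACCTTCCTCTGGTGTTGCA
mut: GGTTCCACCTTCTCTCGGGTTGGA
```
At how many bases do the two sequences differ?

7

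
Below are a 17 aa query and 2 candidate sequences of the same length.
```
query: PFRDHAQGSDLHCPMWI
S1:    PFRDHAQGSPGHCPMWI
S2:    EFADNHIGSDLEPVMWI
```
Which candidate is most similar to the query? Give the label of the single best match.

S1 differs at 2 positions; S2 differs at 8 positions. The closest is S1.

S1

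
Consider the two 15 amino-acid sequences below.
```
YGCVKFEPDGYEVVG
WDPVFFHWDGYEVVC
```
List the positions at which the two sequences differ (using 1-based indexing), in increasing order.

1, 2, 3, 5, 7, 8, 15

Scanning 1-based: 1: Y/W; 2: G/D; 3: C/P; 5: K/F; 7: E/H; 8: P/W; 15: G/C.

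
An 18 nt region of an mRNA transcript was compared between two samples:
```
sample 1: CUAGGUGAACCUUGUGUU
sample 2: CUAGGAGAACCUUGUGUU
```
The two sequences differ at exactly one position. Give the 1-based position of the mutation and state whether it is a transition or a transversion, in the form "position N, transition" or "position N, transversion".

Position 6 changes U→A. U is a pyrimidine and A is a purine, so this is a transversion.

position 6, transversion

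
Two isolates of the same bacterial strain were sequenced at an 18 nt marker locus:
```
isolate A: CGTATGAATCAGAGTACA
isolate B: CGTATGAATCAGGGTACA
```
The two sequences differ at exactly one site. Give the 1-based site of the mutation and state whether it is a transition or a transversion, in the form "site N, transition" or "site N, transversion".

The sequences differ only at site 13: A→G (purine→purine), a transition.

site 13, transition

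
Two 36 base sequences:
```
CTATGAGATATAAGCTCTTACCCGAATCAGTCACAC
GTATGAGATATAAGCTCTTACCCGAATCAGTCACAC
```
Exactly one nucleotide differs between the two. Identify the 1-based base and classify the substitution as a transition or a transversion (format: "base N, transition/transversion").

The sequences differ only at base 1: C→G (pyrimidine→purine), a transversion.

base 1, transversion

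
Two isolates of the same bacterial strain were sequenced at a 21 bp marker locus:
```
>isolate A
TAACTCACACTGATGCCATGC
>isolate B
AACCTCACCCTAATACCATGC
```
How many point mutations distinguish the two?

Comparing position by position, 5 bases differ: 1 (T/A), 3 (A/C), 9 (A/C), 12 (G/A), 15 (G/A).

5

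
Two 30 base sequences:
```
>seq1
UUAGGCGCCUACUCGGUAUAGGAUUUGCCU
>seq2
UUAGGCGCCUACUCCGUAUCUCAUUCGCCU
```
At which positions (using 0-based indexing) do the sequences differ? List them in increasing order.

14, 19, 20, 21, 25

Scanning 0-based: 14: G/C; 19: A/C; 20: G/U; 21: G/C; 25: U/C.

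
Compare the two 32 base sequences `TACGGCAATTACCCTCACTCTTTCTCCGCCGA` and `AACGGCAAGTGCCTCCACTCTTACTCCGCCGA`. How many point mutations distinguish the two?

The sequences differ at bases 1, 9, 11, 14, 15, 23 (1-based) — 6 in total.

6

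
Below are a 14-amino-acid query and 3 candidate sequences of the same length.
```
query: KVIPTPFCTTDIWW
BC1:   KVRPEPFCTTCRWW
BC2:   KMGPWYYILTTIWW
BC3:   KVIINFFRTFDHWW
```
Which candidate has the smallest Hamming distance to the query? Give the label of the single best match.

BC1

Hamming distances to query — BC1: 4; BC2: 8; BC3: 6.
Smallest is BC1 with 4 mismatches.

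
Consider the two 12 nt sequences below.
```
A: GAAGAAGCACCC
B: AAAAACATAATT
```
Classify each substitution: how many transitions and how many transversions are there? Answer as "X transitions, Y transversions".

6 transitions, 2 transversions

Mismatches (1-based):
position 1: G→A (purine→purine, transition)
position 4: G→A (purine→purine, transition)
position 6: A→C (purine→pyrimidine, transversion)
position 7: G→A (purine→purine, transition)
position 8: C→T (pyrimidine→pyrimidine, transition)
position 10: C→A (pyrimidine→purine, transversion)
position 11: C→T (pyrimidine→pyrimidine, transition)
position 12: C→T (pyrimidine→pyrimidine, transition)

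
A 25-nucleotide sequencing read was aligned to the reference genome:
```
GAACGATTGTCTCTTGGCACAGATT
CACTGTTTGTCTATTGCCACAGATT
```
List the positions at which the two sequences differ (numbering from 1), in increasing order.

1, 3, 4, 6, 13, 17

Scanning 1-based: 1: G/C; 3: A/C; 4: C/T; 6: A/T; 13: C/A; 17: G/C.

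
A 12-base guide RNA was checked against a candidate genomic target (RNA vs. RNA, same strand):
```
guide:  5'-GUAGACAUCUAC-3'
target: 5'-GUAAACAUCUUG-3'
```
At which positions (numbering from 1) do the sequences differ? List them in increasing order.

4, 11, 12

Differences at position 4 (G→A), position 11 (A→U), position 12 (C→G).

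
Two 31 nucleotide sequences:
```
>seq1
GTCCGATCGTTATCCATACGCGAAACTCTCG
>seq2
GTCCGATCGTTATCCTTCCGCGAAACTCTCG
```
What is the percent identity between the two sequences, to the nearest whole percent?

94%

Mismatches at positions 16, 18 (1-based): 2 of 31.
Identical positions: 29/31 = 93.55% → 94%.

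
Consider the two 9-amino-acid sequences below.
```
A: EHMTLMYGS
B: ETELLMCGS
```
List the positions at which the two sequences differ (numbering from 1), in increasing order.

Scanning 1-based: 2: H/T; 3: M/E; 4: T/L; 7: Y/C.

2, 3, 4, 7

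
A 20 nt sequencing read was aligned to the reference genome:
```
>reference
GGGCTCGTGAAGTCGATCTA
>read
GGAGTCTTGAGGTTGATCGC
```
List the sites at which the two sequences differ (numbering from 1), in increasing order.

3, 4, 7, 11, 14, 19, 20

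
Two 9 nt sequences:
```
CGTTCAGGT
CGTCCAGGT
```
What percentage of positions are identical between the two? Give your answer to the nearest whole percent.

Mismatch at position 4 (1-based): 1 of 9.
Identical positions: 8/9 = 88.89% → 89%.

89%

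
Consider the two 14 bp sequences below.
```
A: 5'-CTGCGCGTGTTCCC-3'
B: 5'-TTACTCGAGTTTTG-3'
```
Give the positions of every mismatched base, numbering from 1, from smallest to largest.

1, 3, 5, 8, 12, 13, 14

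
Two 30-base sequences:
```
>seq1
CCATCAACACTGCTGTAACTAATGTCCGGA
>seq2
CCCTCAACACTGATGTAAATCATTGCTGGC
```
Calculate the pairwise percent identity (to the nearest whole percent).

73%

8 positions differ (3, 13, 19, 21, 24, 25, 27, 30), so 22 of 30 match: 22/30 = 73.33%.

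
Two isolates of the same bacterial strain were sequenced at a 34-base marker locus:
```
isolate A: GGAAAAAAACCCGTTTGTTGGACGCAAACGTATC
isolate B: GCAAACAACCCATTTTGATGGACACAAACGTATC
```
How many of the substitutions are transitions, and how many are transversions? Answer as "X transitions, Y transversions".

1 transition, 6 transversions

Mismatches (1-based):
site 2: G→C (purine→pyrimidine, transversion)
site 6: A→C (purine→pyrimidine, transversion)
site 9: A→C (purine→pyrimidine, transversion)
site 12: C→A (pyrimidine→purine, transversion)
site 13: G→T (purine→pyrimidine, transversion)
site 18: T→A (pyrimidine→purine, transversion)
site 24: G→A (purine→purine, transition)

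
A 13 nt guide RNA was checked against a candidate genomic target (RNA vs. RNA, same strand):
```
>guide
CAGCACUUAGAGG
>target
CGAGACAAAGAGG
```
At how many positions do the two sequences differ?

5

Mismatches (1-based): position 2: A→G; position 3: G→A; position 4: C→G; position 7: U→A; position 8: U→A.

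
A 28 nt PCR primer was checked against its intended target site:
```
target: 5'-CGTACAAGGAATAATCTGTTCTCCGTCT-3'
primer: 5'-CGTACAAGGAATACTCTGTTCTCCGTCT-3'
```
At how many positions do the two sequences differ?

1

Comparing position by position, 1 position differs: 14 (A/C).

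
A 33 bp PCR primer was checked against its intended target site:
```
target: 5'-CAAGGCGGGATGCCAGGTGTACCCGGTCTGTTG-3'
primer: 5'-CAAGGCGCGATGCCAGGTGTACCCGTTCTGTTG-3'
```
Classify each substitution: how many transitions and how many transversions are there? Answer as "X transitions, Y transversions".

0 transitions, 2 transversions

Mismatches (1-based):
site 8: G→C (purine→pyrimidine, transversion)
site 26: G→T (purine→pyrimidine, transversion)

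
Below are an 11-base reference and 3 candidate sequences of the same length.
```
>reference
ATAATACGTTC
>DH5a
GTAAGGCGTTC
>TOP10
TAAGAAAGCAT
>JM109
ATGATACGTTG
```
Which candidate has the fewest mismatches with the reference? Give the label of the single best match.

Hamming distances to reference — DH5a: 3; TOP10: 8; JM109: 2.
Smallest is JM109 with 2 mismatches.

JM109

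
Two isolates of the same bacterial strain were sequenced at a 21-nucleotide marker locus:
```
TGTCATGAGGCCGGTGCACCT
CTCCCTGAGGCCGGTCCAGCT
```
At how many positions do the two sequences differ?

6

Mismatches (1-based): position 1: T→C; position 2: G→T; position 3: T→C; position 5: A→C; position 16: G→C; position 19: C→G.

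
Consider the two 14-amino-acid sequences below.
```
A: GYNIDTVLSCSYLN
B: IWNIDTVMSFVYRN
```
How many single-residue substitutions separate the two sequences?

6

The sequences differ at residues 1, 2, 8, 10, 11, 13 (1-based) — 6 in total.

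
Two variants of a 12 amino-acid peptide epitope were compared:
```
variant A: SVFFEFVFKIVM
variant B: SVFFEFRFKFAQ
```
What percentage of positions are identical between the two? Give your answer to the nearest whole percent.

67%

Mismatches at positions 7, 10, 11, 12 (1-based): 4 of 12.
Identical positions: 8/12 = 66.67% → 67%.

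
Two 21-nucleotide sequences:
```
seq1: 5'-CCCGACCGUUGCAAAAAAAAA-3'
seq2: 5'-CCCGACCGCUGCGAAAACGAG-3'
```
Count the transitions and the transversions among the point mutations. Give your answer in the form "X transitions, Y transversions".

Transitions (purine↔purine or pyrimidine↔pyrimidine): 9 U→C, 13 A→G, 19 A→G, 21 A→G.
Transversions (purine↔pyrimidine): 18 A→C.

4 transitions, 1 transversion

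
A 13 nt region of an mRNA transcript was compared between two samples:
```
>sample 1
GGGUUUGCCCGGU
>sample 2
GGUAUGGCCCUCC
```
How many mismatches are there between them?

6

The sequences differ at sites 3, 4, 6, 11, 12, 13 (1-based) — 6 in total.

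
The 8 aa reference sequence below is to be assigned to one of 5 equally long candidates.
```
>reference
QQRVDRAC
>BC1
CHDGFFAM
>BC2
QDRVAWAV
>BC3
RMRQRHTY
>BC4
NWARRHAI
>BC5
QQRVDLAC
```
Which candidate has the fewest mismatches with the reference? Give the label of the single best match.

BC1 differs at 7 residues; BC2 differs at 4 residues; BC3 differs at 7 residues; BC4 differs at 7 residues; BC5 differs at 1 residue. The closest is BC5.

BC5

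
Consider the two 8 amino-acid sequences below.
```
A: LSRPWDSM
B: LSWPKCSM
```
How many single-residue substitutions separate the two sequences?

Mismatches (1-based): position 3: R→W; position 5: W→K; position 6: D→C.

3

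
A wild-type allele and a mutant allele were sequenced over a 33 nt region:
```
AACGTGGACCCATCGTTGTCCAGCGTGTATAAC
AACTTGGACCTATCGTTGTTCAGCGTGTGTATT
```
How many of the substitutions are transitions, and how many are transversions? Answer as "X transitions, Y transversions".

4 transitions, 2 transversions

Mismatches (1-based):
base 4: G→T (purine→pyrimidine, transversion)
base 11: C→T (pyrimidine→pyrimidine, transition)
base 20: C→T (pyrimidine→pyrimidine, transition)
base 29: A→G (purine→purine, transition)
base 32: A→T (purine→pyrimidine, transversion)
base 33: C→T (pyrimidine→pyrimidine, transition)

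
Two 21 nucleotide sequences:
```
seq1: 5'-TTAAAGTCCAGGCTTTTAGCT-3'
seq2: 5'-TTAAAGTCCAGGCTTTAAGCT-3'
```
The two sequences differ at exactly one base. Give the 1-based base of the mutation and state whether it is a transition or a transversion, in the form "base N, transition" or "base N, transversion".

The sequences differ only at base 17: T→A (pyrimidine→purine), a transversion.

base 17, transversion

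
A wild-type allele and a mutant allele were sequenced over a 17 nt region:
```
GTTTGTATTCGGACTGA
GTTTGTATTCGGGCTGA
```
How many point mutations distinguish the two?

1

The sequences differ at bases 13 (1-based) — 1 in total.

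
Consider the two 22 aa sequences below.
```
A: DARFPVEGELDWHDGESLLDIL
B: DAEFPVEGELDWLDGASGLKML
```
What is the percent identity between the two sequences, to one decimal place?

Mismatches at positions 3, 13, 16, 18, 20, 21 (1-based): 6 of 22.
Identical positions: 16/22 = 72.73% → 72.7%.

72.7%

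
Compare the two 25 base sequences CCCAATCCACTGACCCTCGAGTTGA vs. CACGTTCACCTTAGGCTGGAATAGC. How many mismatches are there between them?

12

Comparing position by position, 12 sites differ: 2 (C/A), 4 (A/G), 5 (A/T), 8 (C/A), 9 (A/C), 12 (G/T), 14 (C/G), 15 (C/G), 18 (C/G), 21 (G/A), 23 (T/A), 25 (A/C).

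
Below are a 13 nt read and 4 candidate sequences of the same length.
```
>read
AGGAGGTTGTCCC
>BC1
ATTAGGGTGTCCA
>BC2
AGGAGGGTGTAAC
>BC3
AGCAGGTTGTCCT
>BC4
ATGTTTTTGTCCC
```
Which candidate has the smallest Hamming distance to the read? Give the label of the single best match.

BC3

Hamming distances to read — BC1: 4; BC2: 3; BC3: 2; BC4: 4.
Smallest is BC3 with 2 mismatches.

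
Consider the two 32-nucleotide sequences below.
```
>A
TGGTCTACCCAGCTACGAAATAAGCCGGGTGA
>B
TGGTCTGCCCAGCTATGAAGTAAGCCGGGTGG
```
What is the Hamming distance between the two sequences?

Mismatches (1-based): site 7: A→G; site 16: C→T; site 20: A→G; site 32: A→G.

4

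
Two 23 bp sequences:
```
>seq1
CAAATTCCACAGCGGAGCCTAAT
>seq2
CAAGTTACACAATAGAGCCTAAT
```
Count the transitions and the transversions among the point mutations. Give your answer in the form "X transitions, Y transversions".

4 transitions, 1 transversion

Mismatches (1-based):
base 4: A→G (purine→purine, transition)
base 7: C→A (pyrimidine→purine, transversion)
base 12: G→A (purine→purine, transition)
base 13: C→T (pyrimidine→pyrimidine, transition)
base 14: G→A (purine→purine, transition)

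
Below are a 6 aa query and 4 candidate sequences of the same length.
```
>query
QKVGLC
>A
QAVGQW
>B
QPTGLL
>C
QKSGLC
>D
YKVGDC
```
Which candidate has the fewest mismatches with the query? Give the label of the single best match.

C

Hamming distances to query — A: 3; B: 3; C: 1; D: 2.
Smallest is C with 1 mismatch.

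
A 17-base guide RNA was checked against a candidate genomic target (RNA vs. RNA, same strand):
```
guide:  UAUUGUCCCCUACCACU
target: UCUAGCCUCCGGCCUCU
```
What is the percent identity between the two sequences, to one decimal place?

Mismatches at positions 2, 4, 6, 8, 11, 12, 15 (1-based): 7 of 17.
Identical positions: 10/17 = 58.82% → 58.8%.

58.8%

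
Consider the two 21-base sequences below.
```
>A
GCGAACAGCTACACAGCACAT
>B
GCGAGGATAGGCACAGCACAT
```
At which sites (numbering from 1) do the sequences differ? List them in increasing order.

Differences at site 5 (A→G), site 6 (C→G), site 8 (G→T), site 9 (C→A), site 10 (T→G), site 11 (A→G).

5, 6, 8, 9, 10, 11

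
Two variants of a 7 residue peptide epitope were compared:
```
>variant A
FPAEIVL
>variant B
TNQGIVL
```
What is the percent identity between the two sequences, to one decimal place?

4 positions differ (1, 2, 3, 4), so 3 of 7 match: 3/7 = 42.86%.

42.9%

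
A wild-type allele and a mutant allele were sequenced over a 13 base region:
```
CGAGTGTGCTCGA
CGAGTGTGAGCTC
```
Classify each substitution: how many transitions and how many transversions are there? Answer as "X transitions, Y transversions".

Mismatches (1-based):
position 9: C→A (pyrimidine→purine, transversion)
position 10: T→G (pyrimidine→purine, transversion)
position 12: G→T (purine→pyrimidine, transversion)
position 13: A→C (purine→pyrimidine, transversion)

0 transitions, 4 transversions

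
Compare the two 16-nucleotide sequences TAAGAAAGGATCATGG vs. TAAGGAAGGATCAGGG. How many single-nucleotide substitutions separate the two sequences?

Comparing position by position, 2 bases differ: 5 (A/G), 14 (T/G).

2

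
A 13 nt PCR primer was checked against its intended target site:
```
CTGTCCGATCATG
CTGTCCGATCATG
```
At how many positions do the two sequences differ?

The two sequences are identical at every position.

0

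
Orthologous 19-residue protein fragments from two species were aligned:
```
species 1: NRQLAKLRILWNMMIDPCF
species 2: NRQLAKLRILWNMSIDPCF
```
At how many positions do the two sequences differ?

The sequences differ at positions 14 (1-based) — 1 in total.

1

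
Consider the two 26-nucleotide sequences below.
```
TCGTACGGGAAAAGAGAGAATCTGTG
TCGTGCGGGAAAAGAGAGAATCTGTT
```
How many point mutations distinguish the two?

2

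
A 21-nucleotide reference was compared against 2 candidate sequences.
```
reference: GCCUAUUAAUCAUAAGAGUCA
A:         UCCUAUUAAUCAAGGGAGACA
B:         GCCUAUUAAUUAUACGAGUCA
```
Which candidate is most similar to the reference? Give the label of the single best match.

Hamming distances to reference — A: 5; B: 2.
Smallest is B with 2 mismatches.

B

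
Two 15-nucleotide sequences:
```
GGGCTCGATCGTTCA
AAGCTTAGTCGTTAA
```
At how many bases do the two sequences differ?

6

The sequences differ at bases 1, 2, 6, 7, 8, 14 (1-based) — 6 in total.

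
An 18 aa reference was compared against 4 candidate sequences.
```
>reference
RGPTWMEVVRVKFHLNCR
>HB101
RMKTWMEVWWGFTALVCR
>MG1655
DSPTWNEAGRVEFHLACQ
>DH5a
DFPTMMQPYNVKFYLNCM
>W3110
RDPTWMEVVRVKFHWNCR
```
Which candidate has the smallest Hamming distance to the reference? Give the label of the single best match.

HB101 differs at 9 residues; MG1655 differs at 8 residues; DH5a differs at 9 residues; W3110 differs at 2 residues. The closest is W3110.

W3110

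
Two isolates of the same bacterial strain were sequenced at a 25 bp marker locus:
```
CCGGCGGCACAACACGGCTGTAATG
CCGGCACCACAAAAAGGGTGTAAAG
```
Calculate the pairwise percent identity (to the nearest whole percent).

76%

6 positions differ (6, 7, 13, 15, 18, 24), so 19 of 25 match: 19/25 = 76%.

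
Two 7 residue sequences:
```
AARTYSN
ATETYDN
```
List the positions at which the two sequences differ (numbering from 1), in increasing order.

Differences at position 2 (A→T), position 3 (R→E), position 6 (S→D).

2, 3, 6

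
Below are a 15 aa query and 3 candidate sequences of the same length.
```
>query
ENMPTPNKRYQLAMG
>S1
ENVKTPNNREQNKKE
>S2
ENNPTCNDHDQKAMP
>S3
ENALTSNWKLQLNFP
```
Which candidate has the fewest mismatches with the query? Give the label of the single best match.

Hamming distances to query — S1: 8; S2: 7; S3: 9.
Smallest is S2 with 7 mismatches.

S2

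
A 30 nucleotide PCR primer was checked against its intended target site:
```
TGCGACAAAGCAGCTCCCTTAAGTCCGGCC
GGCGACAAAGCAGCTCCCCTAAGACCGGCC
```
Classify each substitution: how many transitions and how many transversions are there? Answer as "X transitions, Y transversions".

1 transition, 2 transversions

Transitions (purine↔purine or pyrimidine↔pyrimidine): 19 T→C.
Transversions (purine↔pyrimidine): 1 T→G, 24 T→A.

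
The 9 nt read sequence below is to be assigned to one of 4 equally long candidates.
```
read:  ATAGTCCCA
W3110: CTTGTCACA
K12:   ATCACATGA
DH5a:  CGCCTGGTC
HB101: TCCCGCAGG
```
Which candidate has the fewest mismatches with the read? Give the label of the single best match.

W3110

Hamming distances to read — W3110: 3; K12: 6; DH5a: 8; HB101: 8.
Smallest is W3110 with 3 mismatches.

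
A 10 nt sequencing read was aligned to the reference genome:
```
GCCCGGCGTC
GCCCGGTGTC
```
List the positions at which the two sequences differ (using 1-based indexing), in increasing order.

7

Differences at position 7 (C→T).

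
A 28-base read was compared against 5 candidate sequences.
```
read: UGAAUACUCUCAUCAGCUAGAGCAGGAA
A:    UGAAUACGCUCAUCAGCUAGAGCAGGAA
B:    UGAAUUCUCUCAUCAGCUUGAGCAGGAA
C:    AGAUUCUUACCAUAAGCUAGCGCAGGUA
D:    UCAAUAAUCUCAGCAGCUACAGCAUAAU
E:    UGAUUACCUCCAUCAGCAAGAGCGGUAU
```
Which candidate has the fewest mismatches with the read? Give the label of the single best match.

Hamming distances to read — A: 1; B: 2; C: 9; D: 7; E: 8.
Smallest is A with 1 mismatch.

A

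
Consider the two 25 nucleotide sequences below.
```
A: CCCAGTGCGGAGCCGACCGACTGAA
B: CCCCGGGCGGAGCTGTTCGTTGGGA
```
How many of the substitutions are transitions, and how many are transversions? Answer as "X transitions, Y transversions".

4 transitions, 5 transversions

Mismatches (1-based):
position 4: A→C (purine→pyrimidine, transversion)
position 6: T→G (pyrimidine→purine, transversion)
position 14: C→T (pyrimidine→pyrimidine, transition)
position 16: A→T (purine→pyrimidine, transversion)
position 17: C→T (pyrimidine→pyrimidine, transition)
position 20: A→T (purine→pyrimidine, transversion)
position 21: C→T (pyrimidine→pyrimidine, transition)
position 22: T→G (pyrimidine→purine, transversion)
position 24: A→G (purine→purine, transition)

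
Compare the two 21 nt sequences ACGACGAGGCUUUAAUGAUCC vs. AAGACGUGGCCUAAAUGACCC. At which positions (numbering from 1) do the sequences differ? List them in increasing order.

2, 7, 11, 13, 19

Differences at position 2 (C→A), position 7 (A→U), position 11 (U→C), position 13 (U→A), position 19 (U→C).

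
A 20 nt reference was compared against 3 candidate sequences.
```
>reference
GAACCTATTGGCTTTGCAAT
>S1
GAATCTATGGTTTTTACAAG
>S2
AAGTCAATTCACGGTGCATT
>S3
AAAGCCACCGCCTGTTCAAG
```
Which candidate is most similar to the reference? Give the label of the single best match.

Hamming distances to reference — S1: 6; S2: 9; S3: 9.
Smallest is S1 with 6 mismatches.

S1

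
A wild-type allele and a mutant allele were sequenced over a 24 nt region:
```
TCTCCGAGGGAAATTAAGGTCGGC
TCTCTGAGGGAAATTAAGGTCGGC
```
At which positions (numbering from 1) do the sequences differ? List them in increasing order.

5

Differences at position 5 (C→T).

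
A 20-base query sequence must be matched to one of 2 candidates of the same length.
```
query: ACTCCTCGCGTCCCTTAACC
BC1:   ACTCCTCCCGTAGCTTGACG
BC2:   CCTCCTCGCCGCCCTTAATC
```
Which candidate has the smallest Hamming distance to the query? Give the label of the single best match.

BC2

Hamming distances to query — BC1: 5; BC2: 4.
Smallest is BC2 with 4 mismatches.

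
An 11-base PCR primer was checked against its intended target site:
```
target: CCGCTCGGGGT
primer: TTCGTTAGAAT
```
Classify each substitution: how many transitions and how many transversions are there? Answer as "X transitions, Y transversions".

Mismatches (1-based):
site 1: C→T (pyrimidine→pyrimidine, transition)
site 2: C→T (pyrimidine→pyrimidine, transition)
site 3: G→C (purine→pyrimidine, transversion)
site 4: C→G (pyrimidine→purine, transversion)
site 6: C→T (pyrimidine→pyrimidine, transition)
site 7: G→A (purine→purine, transition)
site 9: G→A (purine→purine, transition)
site 10: G→A (purine→purine, transition)

6 transitions, 2 transversions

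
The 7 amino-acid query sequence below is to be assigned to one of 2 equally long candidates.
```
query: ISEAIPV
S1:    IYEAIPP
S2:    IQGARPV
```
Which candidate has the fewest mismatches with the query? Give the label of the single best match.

S1 differs at 2 residues; S2 differs at 3 residues. The closest is S1.

S1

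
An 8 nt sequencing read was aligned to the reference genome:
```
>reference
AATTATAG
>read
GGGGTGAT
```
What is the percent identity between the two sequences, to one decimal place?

12.5%

7 positions differ (1, 2, 3, 4, 5, 6, 8), so 1 of 8 match: 1/8 = 12.5%.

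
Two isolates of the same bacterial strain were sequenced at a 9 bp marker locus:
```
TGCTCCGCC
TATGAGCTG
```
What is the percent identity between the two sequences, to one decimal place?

Mismatches at positions 2, 3, 4, 5, 6, 7, 8, 9 (1-based): 8 of 9.
Identical positions: 1/9 = 11.11% → 11.1%.

11.1%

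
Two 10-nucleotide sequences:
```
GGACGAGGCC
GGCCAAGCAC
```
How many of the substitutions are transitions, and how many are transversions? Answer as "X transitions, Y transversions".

1 transition, 3 transversions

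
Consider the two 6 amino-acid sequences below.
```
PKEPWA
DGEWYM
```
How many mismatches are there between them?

Comparing position by position, 5 positions differ: 1 (P/D), 2 (K/G), 4 (P/W), 5 (W/Y), 6 (A/M).

5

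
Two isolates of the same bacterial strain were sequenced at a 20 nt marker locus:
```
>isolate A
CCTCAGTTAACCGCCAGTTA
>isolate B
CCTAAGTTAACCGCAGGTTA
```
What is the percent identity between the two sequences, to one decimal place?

85.0%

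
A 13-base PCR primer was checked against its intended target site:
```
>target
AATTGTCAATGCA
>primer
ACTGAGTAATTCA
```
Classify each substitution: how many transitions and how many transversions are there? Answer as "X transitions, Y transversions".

Transitions (purine↔purine or pyrimidine↔pyrimidine): 5 G→A, 7 C→T.
Transversions (purine↔pyrimidine): 2 A→C, 4 T→G, 6 T→G, 11 G→T.

2 transitions, 4 transversions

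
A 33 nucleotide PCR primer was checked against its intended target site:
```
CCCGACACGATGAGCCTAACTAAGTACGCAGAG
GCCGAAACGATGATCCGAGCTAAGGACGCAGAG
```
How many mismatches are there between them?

Mismatches (1-based): site 1: C→G; site 6: C→A; site 14: G→T; site 17: T→G; site 19: A→G; site 25: T→G.

6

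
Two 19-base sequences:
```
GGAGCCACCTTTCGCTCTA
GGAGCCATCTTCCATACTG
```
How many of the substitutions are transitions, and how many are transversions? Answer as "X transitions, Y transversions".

5 transitions, 1 transversion

Transitions (purine↔purine or pyrimidine↔pyrimidine): 8 C→T, 12 T→C, 14 G→A, 15 C→T, 19 A→G.
Transversions (purine↔pyrimidine): 16 T→A.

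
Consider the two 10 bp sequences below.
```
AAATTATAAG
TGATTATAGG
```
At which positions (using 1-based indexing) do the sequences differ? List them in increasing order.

Scanning 1-based: 1: A/T; 2: A/G; 9: A/G.

1, 2, 9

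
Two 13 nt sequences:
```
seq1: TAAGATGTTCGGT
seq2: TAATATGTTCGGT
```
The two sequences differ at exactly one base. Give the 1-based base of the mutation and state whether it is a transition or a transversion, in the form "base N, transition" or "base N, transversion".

The sequences differ only at base 4: G→T (purine→pyrimidine), a transversion.

base 4, transversion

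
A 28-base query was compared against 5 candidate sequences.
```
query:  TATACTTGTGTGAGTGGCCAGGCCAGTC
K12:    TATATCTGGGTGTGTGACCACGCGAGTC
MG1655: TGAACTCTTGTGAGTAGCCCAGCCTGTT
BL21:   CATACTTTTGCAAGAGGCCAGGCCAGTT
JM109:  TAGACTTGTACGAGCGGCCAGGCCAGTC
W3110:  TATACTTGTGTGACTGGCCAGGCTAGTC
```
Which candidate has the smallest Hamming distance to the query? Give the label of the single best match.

W3110

Hamming distances to query — K12: 7; MG1655: 9; BL21: 6; JM109: 4; W3110: 2.
Smallest is W3110 with 2 mismatches.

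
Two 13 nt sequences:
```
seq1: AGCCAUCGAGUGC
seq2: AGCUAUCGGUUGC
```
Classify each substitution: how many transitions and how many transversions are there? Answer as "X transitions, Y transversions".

2 transitions, 1 transversion

Transitions (purine↔purine or pyrimidine↔pyrimidine): 4 C→U, 9 A→G.
Transversions (purine↔pyrimidine): 10 G→U.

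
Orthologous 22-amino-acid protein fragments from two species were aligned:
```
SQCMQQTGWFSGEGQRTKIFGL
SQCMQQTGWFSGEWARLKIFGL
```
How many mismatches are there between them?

3

Comparing position by position, 3 residues differ: 14 (G/W), 15 (Q/A), 17 (T/L).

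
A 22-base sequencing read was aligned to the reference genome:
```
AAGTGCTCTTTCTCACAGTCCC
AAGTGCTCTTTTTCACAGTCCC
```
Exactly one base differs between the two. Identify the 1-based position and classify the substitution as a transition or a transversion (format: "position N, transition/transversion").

Position 12 changes C→T. C is a pyrimidine and T is a pyrimidine, so this is a transition.

position 12, transition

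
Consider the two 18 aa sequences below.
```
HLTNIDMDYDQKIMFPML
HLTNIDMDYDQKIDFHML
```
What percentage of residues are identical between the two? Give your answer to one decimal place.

88.9%

Mismatches at positions 14, 16 (1-based): 2 of 18.
Identical positions: 16/18 = 88.89% → 88.9%.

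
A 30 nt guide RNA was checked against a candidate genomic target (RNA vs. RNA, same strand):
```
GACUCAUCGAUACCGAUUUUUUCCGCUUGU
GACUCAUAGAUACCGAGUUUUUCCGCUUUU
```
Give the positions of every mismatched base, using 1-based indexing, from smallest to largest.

8, 17, 29

Scanning 1-based: 8: C/A; 17: U/G; 29: G/U.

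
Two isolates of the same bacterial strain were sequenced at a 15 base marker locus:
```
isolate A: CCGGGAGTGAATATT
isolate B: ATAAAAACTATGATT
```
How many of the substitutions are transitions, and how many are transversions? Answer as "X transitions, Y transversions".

6 transitions, 4 transversions

Transitions (purine↔purine or pyrimidine↔pyrimidine): 2 C→T, 3 G→A, 4 G→A, 5 G→A, 7 G→A, 8 T→C.
Transversions (purine↔pyrimidine): 1 C→A, 9 G→T, 11 A→T, 12 T→G.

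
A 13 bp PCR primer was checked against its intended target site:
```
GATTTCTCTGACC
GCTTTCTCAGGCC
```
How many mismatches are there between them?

3

The sequences differ at bases 2, 9, 11 (1-based) — 3 in total.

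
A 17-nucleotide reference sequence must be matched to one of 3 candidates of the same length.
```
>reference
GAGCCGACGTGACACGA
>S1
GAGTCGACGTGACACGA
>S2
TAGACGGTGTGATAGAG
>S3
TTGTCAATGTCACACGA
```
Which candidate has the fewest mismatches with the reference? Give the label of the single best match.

S1

Hamming distances to reference — S1: 1; S2: 8; S3: 6.
Smallest is S1 with 1 mismatch.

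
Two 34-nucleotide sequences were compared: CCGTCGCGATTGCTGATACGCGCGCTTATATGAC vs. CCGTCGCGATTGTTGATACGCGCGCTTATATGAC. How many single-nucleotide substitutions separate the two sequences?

1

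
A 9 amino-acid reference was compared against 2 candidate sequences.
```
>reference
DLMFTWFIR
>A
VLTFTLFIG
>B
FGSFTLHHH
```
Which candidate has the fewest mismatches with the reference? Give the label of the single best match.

A

A differs at 4 residues; B differs at 7 residues. The closest is A.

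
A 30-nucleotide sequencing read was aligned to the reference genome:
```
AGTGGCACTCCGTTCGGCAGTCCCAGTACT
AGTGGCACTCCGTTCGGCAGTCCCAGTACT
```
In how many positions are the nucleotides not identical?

0

The two sequences are identical at every position.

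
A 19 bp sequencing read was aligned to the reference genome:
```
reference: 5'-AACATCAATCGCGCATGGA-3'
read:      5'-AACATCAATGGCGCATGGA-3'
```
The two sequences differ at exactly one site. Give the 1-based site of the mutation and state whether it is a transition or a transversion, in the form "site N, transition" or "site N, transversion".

Site 10 changes C→G. C is a pyrimidine and G is a purine, so this is a transversion.

site 10, transversion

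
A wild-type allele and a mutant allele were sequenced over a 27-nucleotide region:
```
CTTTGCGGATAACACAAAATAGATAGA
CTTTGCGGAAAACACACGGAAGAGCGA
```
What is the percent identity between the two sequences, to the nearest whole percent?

74%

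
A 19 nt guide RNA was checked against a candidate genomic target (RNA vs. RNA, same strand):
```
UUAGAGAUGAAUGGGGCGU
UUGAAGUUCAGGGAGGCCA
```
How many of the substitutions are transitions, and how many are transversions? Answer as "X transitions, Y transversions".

Transitions (purine↔purine or pyrimidine↔pyrimidine): 3 A→G, 4 G→A, 11 A→G, 14 G→A.
Transversions (purine↔pyrimidine): 7 A→U, 9 G→C, 12 U→G, 18 G→C, 19 U→A.

4 transitions, 5 transversions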